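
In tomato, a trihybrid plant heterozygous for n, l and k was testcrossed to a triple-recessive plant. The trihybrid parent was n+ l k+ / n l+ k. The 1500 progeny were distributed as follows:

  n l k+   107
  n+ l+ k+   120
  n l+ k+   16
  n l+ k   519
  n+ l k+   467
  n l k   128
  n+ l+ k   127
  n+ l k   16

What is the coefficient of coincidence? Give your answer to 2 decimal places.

0.64

The two rarest classes, n+ l k and n l+ k+, are the double crossovers. Comparing them with the parentals, only the k allele has switched, so k is the middle locus and the order is n – k – l.
n–k: (234 + 32)/1500 = 0.1773; k–l: (248 + 32)/1500 = 0.1867.
Expected DCO frequency = 0.1773 × 0.1867 ≈ 0.03310; observed = 32/1500 ≈ 0.02133.
Coefficient of coincidence = 0.02133/0.03310 ≈ 0.64.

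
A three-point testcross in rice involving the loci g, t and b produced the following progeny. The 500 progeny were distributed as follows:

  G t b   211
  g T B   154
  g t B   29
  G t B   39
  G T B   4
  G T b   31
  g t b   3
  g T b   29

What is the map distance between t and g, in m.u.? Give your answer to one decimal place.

13.4 m.u.

The two most frequent reciprocal classes, g T B and G t b, are the parental types, so the F1 was g T B / G t b.
The two rarest classes, G T B and g t b, are the double crossovers. Comparing them with the parentals, only the g allele has switched, so g is the middle locus and the order is b – g – t.
Crossovers in the g–t interval produce the single-crossover classes g t B and G T b (29 + 31 = 60) plus the double crossovers (7).
RF(g–t) = (60 + 7) / 500 = 67/500 = 0.1340 → 13.4 m.u.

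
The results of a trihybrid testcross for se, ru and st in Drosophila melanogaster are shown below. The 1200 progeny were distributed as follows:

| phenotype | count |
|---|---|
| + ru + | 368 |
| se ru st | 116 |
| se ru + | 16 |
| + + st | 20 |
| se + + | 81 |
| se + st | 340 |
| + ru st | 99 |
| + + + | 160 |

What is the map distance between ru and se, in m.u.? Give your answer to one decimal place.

The two most frequent reciprocal classes, se + st and + ru +, are the parental types, so the F1 was se + st / + ru +.
The two rarest classes, + + st and se ru +, are the double crossovers. Comparing them with the parentals, only the se allele has switched, so se is the middle locus and the order is st – se – ru.
Crossovers in the se–ru interval produce the single-crossover classes se ru st and + + + (116 + 160 = 276) plus the double crossovers (36).
RF(se–ru) = (276 + 36) / 1200 = 312/1200 = 0.2600 → 26.0 m.u.

26.0 m.u.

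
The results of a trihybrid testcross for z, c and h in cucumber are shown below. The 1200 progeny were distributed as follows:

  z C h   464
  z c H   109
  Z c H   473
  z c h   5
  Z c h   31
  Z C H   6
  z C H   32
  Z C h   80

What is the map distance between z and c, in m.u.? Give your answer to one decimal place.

The two most frequent reciprocal classes, Z c H and z C h, are the parental types, so the F1 was Z c H / z C h.
The two rarest classes, Z C H and z c h, are the double crossovers. Comparing them with the parentals, only the c allele has switched, so c is the middle locus and the order is h – c – z.
Crossovers in the c–z interval produce the single-crossover classes z c H and Z C h (109 + 80 = 189) plus the double crossovers (11).
RF(c–z) = (189 + 11) / 1200 = 200/1200 = 0.1667 → 16.7 m.u.

16.7 m.u.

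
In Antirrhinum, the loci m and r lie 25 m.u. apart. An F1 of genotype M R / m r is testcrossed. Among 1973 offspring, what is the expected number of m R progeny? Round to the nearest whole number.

247

A map distance of 25 m.u. corresponds to a recombination frequency of 0.250.
The F1 is M R / m r, so m R is a recombinant gamete class with expected frequency r/2 = 0.250/2 = 0.1250.
Expected number = 0.1250 × 1973 = 246.62 ≈ 247.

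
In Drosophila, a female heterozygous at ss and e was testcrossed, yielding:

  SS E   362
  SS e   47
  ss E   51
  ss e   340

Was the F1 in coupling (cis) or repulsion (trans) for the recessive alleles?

The two most frequent classes are SS E (362) and ss e (340); these are the parental (non-recombinant) types.
So the F1 carried SS E on one chromosome and ss e on the other — the recessive alleles are on the same chromosome (cis / coupling).

cis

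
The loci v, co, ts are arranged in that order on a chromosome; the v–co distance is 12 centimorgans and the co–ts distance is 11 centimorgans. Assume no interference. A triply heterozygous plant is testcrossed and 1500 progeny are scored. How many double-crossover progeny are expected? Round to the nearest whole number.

Map distances give recombination frequencies of 0.120 and 0.110 for the two intervals.
With no interference, expected double-crossover frequency = 0.120 × 0.110 = 0.01320.
Expected number = 0.01320 × 1500 = 19.80 ≈ 20.

20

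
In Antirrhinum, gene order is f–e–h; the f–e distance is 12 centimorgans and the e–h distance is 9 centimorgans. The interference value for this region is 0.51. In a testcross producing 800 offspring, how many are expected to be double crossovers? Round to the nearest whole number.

Map distances give recombination frequencies of 0.120 and 0.090 for the two intervals.
With interference 0.51 (so coincidence = 0.49), expected double-crossover frequency = 0.120 × 0.090 × 0.49 = 0.00529.
Expected number = 0.00529 × 800 = 4.23 ≈ 4.

4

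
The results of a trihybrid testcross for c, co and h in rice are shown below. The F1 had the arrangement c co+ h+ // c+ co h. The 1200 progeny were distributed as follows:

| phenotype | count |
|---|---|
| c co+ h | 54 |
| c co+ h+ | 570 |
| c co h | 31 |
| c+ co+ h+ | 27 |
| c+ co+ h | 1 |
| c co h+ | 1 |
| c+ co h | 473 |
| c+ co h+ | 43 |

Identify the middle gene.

The two rarest classes, c co h+ and c+ co+ h, are the double crossovers. Comparing them with the parentals, only the co allele has switched, so co is the middle locus and the order is h – co – c.

co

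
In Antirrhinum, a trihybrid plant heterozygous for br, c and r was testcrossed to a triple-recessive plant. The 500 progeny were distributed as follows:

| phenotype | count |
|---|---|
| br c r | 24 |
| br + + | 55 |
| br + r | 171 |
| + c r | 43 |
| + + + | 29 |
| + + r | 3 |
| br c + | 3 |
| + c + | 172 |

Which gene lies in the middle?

br

The two most frequent reciprocal classes, + c + and br + r, are the parental types, so the F1 was + c + / br + r.
The two rarest classes, br c + and + + r, are the double crossovers. Comparing them with the parentals, only the br allele has switched, so br is the middle locus and the order is r – br – c.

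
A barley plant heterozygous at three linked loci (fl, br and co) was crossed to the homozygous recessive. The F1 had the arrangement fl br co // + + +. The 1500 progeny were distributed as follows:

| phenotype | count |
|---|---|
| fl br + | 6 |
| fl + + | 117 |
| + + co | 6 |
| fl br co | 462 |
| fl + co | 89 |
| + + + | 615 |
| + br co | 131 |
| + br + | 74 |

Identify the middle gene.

co

The two rarest classes, fl br + and + + co, are the double crossovers. Comparing them with the parentals, only the co allele has switched, so co is the middle locus and the order is br – co – fl.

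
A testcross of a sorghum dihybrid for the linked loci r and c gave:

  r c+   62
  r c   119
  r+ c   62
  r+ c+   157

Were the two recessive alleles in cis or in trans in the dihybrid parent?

The two most frequent classes are r+ c+ (157) and r c (119); these are the parental (non-recombinant) types.
So the F1 carried r+ c+ on one chromosome and r c on the other — the recessive alleles are on the same chromosome (cis / coupling).

cis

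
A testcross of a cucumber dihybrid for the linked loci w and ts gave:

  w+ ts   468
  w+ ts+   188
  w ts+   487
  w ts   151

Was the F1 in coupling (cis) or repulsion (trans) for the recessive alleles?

trans

The two most frequent classes are w+ ts (468) and w ts+ (487); these are the parental (non-recombinant) types.
So the F1 carried w+ ts on one chromosome and w ts+ on the other — the recessive alleles are on opposite chromosomes (trans / repulsion).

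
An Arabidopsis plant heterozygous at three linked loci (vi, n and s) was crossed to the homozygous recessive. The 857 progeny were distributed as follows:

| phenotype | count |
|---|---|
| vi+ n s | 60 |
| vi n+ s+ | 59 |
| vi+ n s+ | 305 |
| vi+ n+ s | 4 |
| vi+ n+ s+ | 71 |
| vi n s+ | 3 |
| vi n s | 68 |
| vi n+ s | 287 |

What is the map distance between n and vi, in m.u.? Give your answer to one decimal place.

17.0 m.u.

The two most frequent reciprocal classes, vi+ n s+ and vi n+ s, are the parental types, so the F1 was vi+ n s+ / vi n+ s.
The two rarest classes, vi n s+ and vi+ n+ s, are the double crossovers. Comparing them with the parentals, only the vi allele has switched, so vi is the middle locus and the order is s – vi – n.
Crossovers in the vi–n interval produce the single-crossover classes vi+ n+ s+ and vi n s (71 + 68 = 139) plus the double crossovers (7).
RF(vi–n) = (139 + 7) / 857 = 146/857 = 0.1704 → 17.0 m.u.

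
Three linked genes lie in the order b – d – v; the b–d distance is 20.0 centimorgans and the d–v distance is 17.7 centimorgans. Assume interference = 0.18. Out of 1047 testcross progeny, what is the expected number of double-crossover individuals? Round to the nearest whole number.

30

Map distances give recombination frequencies of 0.200 and 0.177 for the two intervals.
With interference 0.18 (so coincidence = 0.82), expected double-crossover frequency = 0.200 × 0.177 × 0.82 = 0.02903.
Expected number = 0.02903 × 1047 = 30.39 ≈ 30.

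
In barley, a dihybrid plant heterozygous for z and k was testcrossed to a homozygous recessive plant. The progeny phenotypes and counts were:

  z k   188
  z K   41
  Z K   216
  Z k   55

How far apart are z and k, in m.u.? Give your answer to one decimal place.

The two most frequent classes, Z K (216) and z k (188), are the parental types, so the F1 was Z K / z k.
The recombinant classes are Z k and z K: 55 + 41 = 96.
Recombination frequency = 96/500 = 0.1920 ≈ 19.2%, i.e. 19.2 m.u.

19.2 m.u.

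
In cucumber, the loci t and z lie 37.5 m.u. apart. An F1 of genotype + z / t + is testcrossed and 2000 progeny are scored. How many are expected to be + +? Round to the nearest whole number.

375

A map distance of 37.5 m.u. corresponds to a recombination frequency of 0.375.
The F1 is + z / t +, so + + is a recombinant gamete class with expected frequency r/2 = 0.375/2 = 0.1875.
Expected number = 0.1875 × 2000 = 375.00 ≈ 375.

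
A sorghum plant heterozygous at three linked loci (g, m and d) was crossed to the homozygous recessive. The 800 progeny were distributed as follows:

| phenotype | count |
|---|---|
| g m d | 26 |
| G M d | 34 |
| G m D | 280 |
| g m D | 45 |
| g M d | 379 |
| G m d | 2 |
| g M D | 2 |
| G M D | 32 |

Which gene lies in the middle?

The two most frequent reciprocal classes, g M d and G m D, are the parental types, so the F1 was g M d / G m D.
The two rarest classes, g M D and G m d, are the double crossovers. Comparing them with the parentals, only the d allele has switched, so d is the middle locus and the order is m – d – g.

d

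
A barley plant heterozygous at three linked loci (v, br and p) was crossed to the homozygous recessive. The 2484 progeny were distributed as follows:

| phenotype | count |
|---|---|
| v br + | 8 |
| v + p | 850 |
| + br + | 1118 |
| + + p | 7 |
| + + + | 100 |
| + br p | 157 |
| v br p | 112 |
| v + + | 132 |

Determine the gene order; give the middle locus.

The two most frequent reciprocal classes, + br + and v + p, are the parental types, so the F1 was + br + / v + p.
The two rarest classes, v br + and + + p, are the double crossovers. Comparing them with the parentals, only the v allele has switched, so v is the middle locus and the order is p – v – br.

v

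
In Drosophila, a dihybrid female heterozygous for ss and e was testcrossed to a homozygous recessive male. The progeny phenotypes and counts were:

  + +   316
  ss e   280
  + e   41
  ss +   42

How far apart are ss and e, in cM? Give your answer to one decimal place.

The two most frequent classes, + + (316) and ss e (280), are the parental types, so the F1 was + + / ss e.
The recombinant classes are + e and ss +: 41 + 42 = 83.
Recombination frequency = 83/679 = 0.1222 ≈ 12.2%, i.e. 12.2 cM.

12.2 cM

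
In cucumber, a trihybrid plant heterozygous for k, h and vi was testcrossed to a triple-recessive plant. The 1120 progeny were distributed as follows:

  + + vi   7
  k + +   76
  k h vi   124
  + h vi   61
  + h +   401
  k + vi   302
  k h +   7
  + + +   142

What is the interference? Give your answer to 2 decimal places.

The two most frequent reciprocal classes, k + vi and + h +, are the parental types, so the F1 was k + vi / + h +.
The two rarest classes, + + vi and k h +, are the double crossovers. Comparing them with the parentals, only the k allele has switched, so k is the middle locus and the order is vi – k – h.
vi–k: (137 + 14)/1120 = 0.1348; k–h: (266 + 14)/1120 = 0.2500.
Expected DCO frequency = 0.1348 × 0.2500 ≈ 0.03370; observed = 14/1120 ≈ 0.01250.
Coefficient of coincidence = 0.01250/0.03370 ≈ 0.37; interference = 1 − 0.37 = 0.63.

0.63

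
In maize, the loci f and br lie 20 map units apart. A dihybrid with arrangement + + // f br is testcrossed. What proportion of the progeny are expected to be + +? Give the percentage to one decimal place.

A map distance of 20 map units corresponds to a recombination frequency of 0.200.
The F1 is + + / f br, so + + is a parental gamete class with expected frequency (1 − r)/2 = 0.800/2 = 0.4000.
That is 0.4000 = 40.0% of the progeny.

40.0%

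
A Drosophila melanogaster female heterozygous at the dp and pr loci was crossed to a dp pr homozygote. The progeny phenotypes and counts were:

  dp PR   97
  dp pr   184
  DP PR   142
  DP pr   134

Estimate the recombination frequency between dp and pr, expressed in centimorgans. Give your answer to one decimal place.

The two most frequent classes, DP PR (142) and dp pr (184), are the parental types, so the F1 was DP PR / dp pr.
The recombinant classes are DP pr and dp PR: 134 + 97 = 231.
Recombination frequency = 231/557 = 0.4147 ≈ 41.5%, i.e. 41.5 centimorgans.

41.5 centimorgans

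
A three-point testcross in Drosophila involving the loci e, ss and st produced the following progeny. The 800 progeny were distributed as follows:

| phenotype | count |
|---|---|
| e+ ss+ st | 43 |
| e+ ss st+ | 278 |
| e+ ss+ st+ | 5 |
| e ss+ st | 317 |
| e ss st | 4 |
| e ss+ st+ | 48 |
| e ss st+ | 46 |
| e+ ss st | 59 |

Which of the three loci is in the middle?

The two most frequent reciprocal classes, e ss+ st and e+ ss st+, are the parental types, so the F1 was e ss+ st / e+ ss st+.
The two rarest classes, e ss st and e+ ss+ st+, are the double crossovers. Comparing them with the parentals, only the ss allele has switched, so ss is the middle locus and the order is e – ss – st.

ss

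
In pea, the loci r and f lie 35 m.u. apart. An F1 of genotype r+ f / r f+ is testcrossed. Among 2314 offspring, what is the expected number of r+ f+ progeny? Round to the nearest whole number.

405

A map distance of 35 m.u. corresponds to a recombination frequency of 0.350.
The F1 is r+ f / r f+, so r+ f+ is a recombinant gamete class with expected frequency r/2 = 0.350/2 = 0.1750.
Expected number = 0.1750 × 2314 = 404.95 ≈ 405.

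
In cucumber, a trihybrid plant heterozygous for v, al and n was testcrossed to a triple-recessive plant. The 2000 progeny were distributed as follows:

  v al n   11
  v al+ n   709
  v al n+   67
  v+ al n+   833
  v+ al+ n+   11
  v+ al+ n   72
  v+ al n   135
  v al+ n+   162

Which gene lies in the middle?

The two most frequent reciprocal classes, v al+ n and v+ al n+, are the parental types, so the F1 was v al+ n / v+ al n+.
The two rarest classes, v al n and v+ al+ n+, are the double crossovers. Comparing them with the parentals, only the al allele has switched, so al is the middle locus and the order is n – al – v.

al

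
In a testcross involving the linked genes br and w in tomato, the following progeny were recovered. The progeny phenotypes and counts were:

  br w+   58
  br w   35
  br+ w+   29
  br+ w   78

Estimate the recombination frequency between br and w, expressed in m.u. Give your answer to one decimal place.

32.0 m.u.

The two most frequent classes, br+ w (78) and br w+ (58), are the parental types, so the F1 was br+ w / br w+.
The recombinant classes are br+ w+ and br w: 29 + 35 = 64.
Recombination frequency = 64/200 = 0.3200 ≈ 32.0%, i.e. 32.0 m.u.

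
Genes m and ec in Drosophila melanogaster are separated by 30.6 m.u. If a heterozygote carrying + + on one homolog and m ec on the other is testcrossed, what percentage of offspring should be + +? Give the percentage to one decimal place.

34.7%

A map distance of 30.6 m.u. corresponds to a recombination frequency of 0.306.
The F1 is + + / m ec, so + + is a parental gamete class with expected frequency (1 − r)/2 = 0.694/2 = 0.3470.
That is 0.3470 = 34.7% of the progeny.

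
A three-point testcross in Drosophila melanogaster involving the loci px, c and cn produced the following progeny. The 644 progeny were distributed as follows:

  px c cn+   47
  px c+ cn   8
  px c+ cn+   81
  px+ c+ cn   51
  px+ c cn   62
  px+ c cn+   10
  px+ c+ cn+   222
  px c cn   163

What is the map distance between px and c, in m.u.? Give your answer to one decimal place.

The two most frequent reciprocal classes, px c cn and px+ c+ cn+, are the parental types, so the F1 was px c cn / px+ c+ cn+.
The two rarest classes, px c+ cn and px+ c cn+, are the double crossovers. Comparing them with the parentals, only the c allele has switched, so c is the middle locus and the order is cn – c – px.
Crossovers in the c–px interval produce the single-crossover classes px+ c cn and px c+ cn+ (62 + 81 = 143) plus the double crossovers (18).
RF(c–px) = (143 + 18) / 644 = 161/644 = 0.2500 → 25.0 m.u.

25.0 m.u.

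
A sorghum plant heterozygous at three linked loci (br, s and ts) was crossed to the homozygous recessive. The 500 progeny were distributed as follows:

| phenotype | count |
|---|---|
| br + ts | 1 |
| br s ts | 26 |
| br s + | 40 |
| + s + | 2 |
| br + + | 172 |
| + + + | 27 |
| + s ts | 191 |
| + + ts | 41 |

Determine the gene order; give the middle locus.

ts

The two most frequent reciprocal classes, br + + and + s ts, are the parental types, so the F1 was br + + / + s ts.
The two rarest classes, br + ts and + s +, are the double crossovers. Comparing them with the parentals, only the ts allele has switched, so ts is the middle locus and the order is br – ts – s.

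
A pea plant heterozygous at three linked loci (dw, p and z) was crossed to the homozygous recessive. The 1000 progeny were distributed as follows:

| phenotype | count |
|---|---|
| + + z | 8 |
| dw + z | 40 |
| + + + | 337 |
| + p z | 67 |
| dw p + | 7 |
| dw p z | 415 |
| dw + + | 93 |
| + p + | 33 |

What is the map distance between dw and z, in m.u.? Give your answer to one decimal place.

The two most frequent reciprocal classes, + + + and dw p z, are the parental types, so the F1 was + + + / dw p z.
The two rarest classes, + + z and dw p +, are the double crossovers. Comparing them with the parentals, only the z allele has switched, so z is the middle locus and the order is dw – z – p.
Crossovers in the dw–z interval produce the single-crossover classes dw + + and + p z (93 + 67 = 160) plus the double crossovers (15).
RF(dw–z) = (160 + 15) / 1000 = 175/1000 = 0.1750 → 17.5 m.u.

17.5 m.u.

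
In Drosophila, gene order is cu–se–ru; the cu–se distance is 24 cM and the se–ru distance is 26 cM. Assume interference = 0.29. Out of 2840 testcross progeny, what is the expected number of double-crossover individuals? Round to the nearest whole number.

Map distances give recombination frequencies of 0.240 and 0.260 for the two intervals.
With interference 0.29 (so coincidence = 0.71), expected double-crossover frequency = 0.240 × 0.260 × 0.71 = 0.04430.
Expected number = 0.04430 × 2840 = 125.82 ≈ 126.

126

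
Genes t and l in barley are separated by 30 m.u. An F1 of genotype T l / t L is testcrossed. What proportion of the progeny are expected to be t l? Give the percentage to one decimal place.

15.0%

A map distance of 30 m.u. corresponds to a recombination frequency of 0.300.
The F1 is T l / t L, so t l is a recombinant gamete class with expected frequency r/2 = 0.300/2 = 0.1500.
That is 0.1500 = 15.0% of the progeny.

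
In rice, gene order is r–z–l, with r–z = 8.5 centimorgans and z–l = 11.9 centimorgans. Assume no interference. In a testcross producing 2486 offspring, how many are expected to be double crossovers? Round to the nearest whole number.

Map distances give recombination frequencies of 0.085 and 0.119 for the two intervals.
With no interference, expected double-crossover frequency = 0.085 × 0.119 = 0.01012.
Expected number = 0.01012 × 2486 = 25.15 ≈ 25.

25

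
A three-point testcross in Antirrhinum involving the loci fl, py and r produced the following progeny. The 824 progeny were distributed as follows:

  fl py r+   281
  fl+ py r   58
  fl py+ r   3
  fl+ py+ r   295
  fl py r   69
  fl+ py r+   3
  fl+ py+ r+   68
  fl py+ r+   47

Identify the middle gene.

The two most frequent reciprocal classes, fl py r+ and fl+ py+ r, are the parental types, so the F1 was fl py r+ / fl+ py+ r.
The two rarest classes, fl+ py r+ and fl py+ r, are the double crossovers. Comparing them with the parentals, only the fl allele has switched, so fl is the middle locus and the order is r – fl – py.

fl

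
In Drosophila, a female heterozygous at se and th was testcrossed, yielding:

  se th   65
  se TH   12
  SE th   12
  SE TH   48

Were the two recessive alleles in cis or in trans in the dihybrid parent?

The two most frequent classes are SE TH (48) and se th (65); these are the parental (non-recombinant) types.
So the F1 carried SE TH on one chromosome and se th on the other — the recessive alleles are on the same chromosome (cis / coupling).

cis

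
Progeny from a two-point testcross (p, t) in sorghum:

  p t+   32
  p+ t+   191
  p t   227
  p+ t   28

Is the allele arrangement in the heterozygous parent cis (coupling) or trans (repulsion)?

cis

The two most frequent classes are p+ t+ (191) and p t (227); these are the parental (non-recombinant) types.
So the F1 carried p+ t+ on one chromosome and p t on the other — the recessive alleles are on the same chromosome (cis / coupling).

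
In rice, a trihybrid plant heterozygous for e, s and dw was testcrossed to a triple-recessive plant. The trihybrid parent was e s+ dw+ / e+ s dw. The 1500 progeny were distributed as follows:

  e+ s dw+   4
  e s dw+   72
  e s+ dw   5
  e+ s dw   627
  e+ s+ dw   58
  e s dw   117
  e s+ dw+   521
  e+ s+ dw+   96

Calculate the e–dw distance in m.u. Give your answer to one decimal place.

The two rarest classes, e s+ dw and e+ s dw+, are the double crossovers. Comparing them with the parentals, only the dw allele has switched, so dw is the middle locus and the order is e – dw – s.
Crossovers in the e–dw interval produce the single-crossover classes e+ s+ dw+ and e s dw (96 + 117 = 213) plus the double crossovers (9).
RF(e–dw) = (213 + 9) / 1500 = 222/1500 = 0.1480 → 14.8 m.u.

14.8 m.u.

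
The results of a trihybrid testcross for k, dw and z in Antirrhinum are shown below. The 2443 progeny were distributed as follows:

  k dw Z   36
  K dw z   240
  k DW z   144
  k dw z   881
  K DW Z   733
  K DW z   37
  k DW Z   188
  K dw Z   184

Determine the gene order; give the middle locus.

The two most frequent reciprocal classes, k dw z and K DW Z, are the parental types, so the F1 was k dw z / K DW Z.
The two rarest classes, k dw Z and K DW z, are the double crossovers. Comparing them with the parentals, only the z allele has switched, so z is the middle locus and the order is dw – z – k.

z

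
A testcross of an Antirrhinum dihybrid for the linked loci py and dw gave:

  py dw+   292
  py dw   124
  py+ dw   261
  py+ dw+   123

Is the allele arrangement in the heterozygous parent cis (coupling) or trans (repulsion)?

trans

The two most frequent classes are py+ dw (261) and py dw+ (292); these are the parental (non-recombinant) types.
So the F1 carried py+ dw on one chromosome and py dw+ on the other — the recessive alleles are on opposite chromosomes (trans / repulsion).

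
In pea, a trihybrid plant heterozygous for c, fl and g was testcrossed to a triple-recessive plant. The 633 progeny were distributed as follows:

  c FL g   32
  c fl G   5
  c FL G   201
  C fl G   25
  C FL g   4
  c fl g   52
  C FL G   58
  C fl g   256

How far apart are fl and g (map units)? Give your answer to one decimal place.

The two most frequent reciprocal classes, C fl g and c FL G, are the parental types, so the F1 was C fl g / c FL G.
The two rarest classes, C FL g and c fl G, are the double crossovers. Comparing them with the parentals, only the fl allele has switched, so fl is the middle locus and the order is c – fl – g.
Crossovers in the fl–g interval produce the single-crossover classes C fl G and c FL g (25 + 32 = 57) plus the double crossovers (9).
RF(fl–g) = (57 + 9) / 633 = 66/633 = 0.1043 → 10.4 map units.

10.4 map units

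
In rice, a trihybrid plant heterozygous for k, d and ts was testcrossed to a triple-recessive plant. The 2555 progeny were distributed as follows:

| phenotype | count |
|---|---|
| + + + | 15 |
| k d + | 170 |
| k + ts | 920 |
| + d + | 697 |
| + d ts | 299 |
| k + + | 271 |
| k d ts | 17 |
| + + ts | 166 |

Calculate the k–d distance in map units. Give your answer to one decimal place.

14.4 map units

The two most frequent reciprocal classes, k + ts and + d +, are the parental types, so the F1 was k + ts / + d +.
The two rarest classes, k d ts and + + +, are the double crossovers. Comparing them with the parentals, only the d allele has switched, so d is the middle locus and the order is k – d – ts.
Crossovers in the k–d interval produce the single-crossover classes + + ts and k d + (166 + 170 = 336) plus the double crossovers (32).
RF(k–d) = (336 + 32) / 2555 = 368/2555 = 0.1440 → 14.4 map units.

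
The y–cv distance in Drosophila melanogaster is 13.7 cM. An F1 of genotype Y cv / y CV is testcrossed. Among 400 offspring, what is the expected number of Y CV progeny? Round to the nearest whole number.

27

A map distance of 13.7 cM corresponds to a recombination frequency of 0.137.
The F1 is Y cv / y CV, so Y CV is a recombinant gamete class with expected frequency r/2 = 0.137/2 = 0.0685.
Expected number = 0.0685 × 400 = 27.40 ≈ 27.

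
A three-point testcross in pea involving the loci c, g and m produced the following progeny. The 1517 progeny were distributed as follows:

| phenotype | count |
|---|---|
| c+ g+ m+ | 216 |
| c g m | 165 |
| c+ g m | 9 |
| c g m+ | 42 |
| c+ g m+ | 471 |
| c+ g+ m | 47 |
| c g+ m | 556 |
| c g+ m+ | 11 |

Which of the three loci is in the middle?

m

The two most frequent reciprocal classes, c g+ m and c+ g m+, are the parental types, so the F1 was c g+ m / c+ g m+.
The two rarest classes, c g+ m+ and c+ g m, are the double crossovers. Comparing them with the parentals, only the m allele has switched, so m is the middle locus and the order is c – m – g.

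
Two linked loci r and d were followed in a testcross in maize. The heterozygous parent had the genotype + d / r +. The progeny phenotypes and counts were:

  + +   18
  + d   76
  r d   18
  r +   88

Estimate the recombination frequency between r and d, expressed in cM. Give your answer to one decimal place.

18.0 cM

The recombinant classes are + + and r d: 18 + 18 = 36.
Recombination frequency = 36/200 = 0.1800 ≈ 18.0%, i.e. 18.0 cM.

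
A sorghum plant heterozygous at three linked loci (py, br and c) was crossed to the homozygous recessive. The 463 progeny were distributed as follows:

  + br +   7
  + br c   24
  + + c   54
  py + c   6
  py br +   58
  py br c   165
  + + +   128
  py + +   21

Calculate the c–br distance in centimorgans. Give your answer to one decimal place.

27.0 centimorgans

The two most frequent reciprocal classes, py br c and + + +, are the parental types, so the F1 was py br c / + + +.
The two rarest classes, py + c and + br +, are the double crossovers. Comparing them with the parentals, only the br allele has switched, so br is the middle locus and the order is py – br – c.
Crossovers in the br–c interval produce the single-crossover classes py br + and + + c (58 + 54 = 112) plus the double crossovers (13).
RF(br–c) = (112 + 13) / 463 = 125/463 = 0.2700 → 27.0 centimorgans.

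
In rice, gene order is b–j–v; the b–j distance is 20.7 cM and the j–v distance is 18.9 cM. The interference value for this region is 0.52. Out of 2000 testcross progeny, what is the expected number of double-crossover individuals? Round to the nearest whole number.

38

Map distances give recombination frequencies of 0.207 and 0.189 for the two intervals.
With interference 0.52 (so coincidence = 0.48), expected double-crossover frequency = 0.207 × 0.189 × 0.48 = 0.01878.
Expected number = 0.01878 × 2000 = 37.56 ≈ 38.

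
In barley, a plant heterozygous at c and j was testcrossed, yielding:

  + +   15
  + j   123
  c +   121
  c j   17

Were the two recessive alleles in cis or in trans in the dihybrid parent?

The two most frequent classes are + j (123) and c + (121); these are the parental (non-recombinant) types.
So the F1 carried + j on one chromosome and c + on the other — the recessive alleles are on opposite chromosomes (trans / repulsion).

trans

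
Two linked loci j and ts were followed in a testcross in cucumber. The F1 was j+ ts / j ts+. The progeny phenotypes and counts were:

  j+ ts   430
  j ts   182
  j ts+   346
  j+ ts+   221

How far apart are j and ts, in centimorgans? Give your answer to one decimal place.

34.2 centimorgans

The recombinant classes are j+ ts+ and j ts: 221 + 182 = 403.
Recombination frequency = 403/1179 = 0.3418 ≈ 34.2%, i.e. 34.2 centimorgans.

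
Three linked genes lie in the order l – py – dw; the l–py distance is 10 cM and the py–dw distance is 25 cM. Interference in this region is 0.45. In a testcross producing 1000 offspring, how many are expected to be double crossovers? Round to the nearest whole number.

14

Map distances give recombination frequencies of 0.100 and 0.250 for the two intervals.
With interference 0.45 (so coincidence = 0.55), expected double-crossover frequency = 0.100 × 0.250 × 0.55 = 0.01375.
Expected number = 0.01375 × 1000 = 13.75 ≈ 14.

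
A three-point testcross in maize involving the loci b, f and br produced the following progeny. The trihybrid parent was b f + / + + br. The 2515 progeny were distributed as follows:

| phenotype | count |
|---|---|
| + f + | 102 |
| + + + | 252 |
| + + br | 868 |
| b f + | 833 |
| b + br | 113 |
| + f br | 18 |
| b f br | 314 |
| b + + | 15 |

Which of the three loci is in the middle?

The two rarest classes, b + + and + f br, are the double crossovers. Comparing them with the parentals, only the f allele has switched, so f is the middle locus and the order is br – f – b.

f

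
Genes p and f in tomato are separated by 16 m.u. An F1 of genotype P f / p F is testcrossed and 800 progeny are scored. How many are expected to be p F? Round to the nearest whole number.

A map distance of 16 m.u. corresponds to a recombination frequency of 0.160.
The F1 is P f / p F, so p F is a parental gamete class with expected frequency (1 − r)/2 = 0.840/2 = 0.4200.
Expected number = 0.4200 × 800 = 336.00 ≈ 336.

336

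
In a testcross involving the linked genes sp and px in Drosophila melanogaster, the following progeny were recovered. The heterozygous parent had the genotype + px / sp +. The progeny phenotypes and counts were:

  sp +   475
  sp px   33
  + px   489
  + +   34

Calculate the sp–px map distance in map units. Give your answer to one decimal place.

The recombinant classes are + + and sp px: 34 + 33 = 67.
Recombination frequency = 67/1031 = 0.0650 ≈ 6.5%, i.e. 6.5 map units.

6.5 map units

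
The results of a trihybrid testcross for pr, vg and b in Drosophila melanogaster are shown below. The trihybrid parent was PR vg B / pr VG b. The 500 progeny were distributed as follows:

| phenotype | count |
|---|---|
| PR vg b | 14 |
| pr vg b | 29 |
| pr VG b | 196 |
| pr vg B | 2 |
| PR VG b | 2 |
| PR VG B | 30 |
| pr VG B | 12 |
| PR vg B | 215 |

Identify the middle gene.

pr

The two rarest classes, pr vg B and PR VG b, are the double crossovers. Comparing them with the parentals, only the pr allele has switched, so pr is the middle locus and the order is b – pr – vg.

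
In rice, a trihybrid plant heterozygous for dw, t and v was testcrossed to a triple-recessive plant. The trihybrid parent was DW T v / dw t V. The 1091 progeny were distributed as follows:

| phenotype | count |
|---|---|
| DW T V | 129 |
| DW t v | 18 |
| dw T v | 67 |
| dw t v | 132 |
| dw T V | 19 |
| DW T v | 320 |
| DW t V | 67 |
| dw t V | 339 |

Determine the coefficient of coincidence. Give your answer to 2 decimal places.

0.79

The two rarest classes, DW t v and dw T V, are the double crossovers. Comparing them with the parentals, only the t allele has switched, so t is the middle locus and the order is dw – t – v.
dw–t: (134 + 37)/1091 = 0.1567; t–v: (261 + 37)/1091 = 0.2731.
Expected DCO frequency = 0.1567 × 0.2731 ≈ 0.04279; observed = 37/1091 ≈ 0.03391.
Coefficient of coincidence = 0.03391/0.04279 ≈ 0.79.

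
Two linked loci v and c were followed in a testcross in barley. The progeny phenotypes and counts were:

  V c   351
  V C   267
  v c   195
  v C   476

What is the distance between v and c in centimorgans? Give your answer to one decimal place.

35.8 centimorgans

The two most frequent classes, V c (351) and v C (476), are the parental types, so the F1 was V c / v C.
The recombinant classes are V C and v c: 267 + 195 = 462.
Recombination frequency = 462/1289 = 0.3584 ≈ 35.8%, i.e. 35.8 centimorgans.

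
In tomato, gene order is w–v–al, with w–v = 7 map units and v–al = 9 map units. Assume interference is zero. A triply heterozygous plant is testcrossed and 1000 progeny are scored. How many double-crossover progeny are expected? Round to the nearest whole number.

Map distances give recombination frequencies of 0.070 and 0.090 for the two intervals.
With no interference, expected double-crossover frequency = 0.070 × 0.090 = 0.00630.
Expected number = 0.00630 × 1000 = 6.30 ≈ 6.

6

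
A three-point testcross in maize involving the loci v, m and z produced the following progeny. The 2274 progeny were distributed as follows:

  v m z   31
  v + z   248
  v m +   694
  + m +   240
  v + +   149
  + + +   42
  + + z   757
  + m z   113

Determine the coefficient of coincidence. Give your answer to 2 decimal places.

0.88

The two most frequent reciprocal classes, + + z and v m +, are the parental types, so the F1 was + + z / v m +.
The two rarest classes, + + + and v m z, are the double crossovers. Comparing them with the parentals, only the z allele has switched, so z is the middle locus and the order is m – z – v.
m–z: (262 + 73)/2274 = 0.1473; z–v: (488 + 73)/2274 = 0.2467.
Expected DCO frequency = 0.1473 × 0.2467 ≈ 0.03634; observed = 73/2274 ≈ 0.03210.
Coefficient of coincidence = 0.03210/0.03634 ≈ 0.88.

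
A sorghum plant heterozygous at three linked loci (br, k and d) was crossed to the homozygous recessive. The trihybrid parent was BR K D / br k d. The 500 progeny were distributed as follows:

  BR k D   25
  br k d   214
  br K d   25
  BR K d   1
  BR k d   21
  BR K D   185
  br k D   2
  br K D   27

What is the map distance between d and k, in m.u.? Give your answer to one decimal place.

10.6 m.u.

The two rarest classes, BR K d and br k D, are the double crossovers. Comparing them with the parentals, only the d allele has switched, so d is the middle locus and the order is k – d – br.
Crossovers in the k–d interval produce the single-crossover classes BR k D and br K d (25 + 25 = 50) plus the double crossovers (3).
RF(k–d) = (50 + 3) / 500 = 53/500 = 0.1060 → 10.6 m.u.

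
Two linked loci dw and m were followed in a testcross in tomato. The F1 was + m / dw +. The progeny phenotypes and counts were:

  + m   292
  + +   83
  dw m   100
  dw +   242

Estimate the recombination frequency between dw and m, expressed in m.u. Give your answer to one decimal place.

25.5 m.u.

The recombinant classes are + + and dw m: 83 + 100 = 183.
Recombination frequency = 183/717 = 0.2552 ≈ 25.5%, i.e. 25.5 m.u.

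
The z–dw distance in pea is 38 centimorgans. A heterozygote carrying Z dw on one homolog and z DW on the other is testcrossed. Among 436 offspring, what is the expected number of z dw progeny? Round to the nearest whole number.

83

A map distance of 38 centimorgans corresponds to a recombination frequency of 0.380.
The F1 is Z dw / z DW, so z dw is a recombinant gamete class with expected frequency r/2 = 0.380/2 = 0.1900.
Expected number = 0.1900 × 436 = 82.84 ≈ 83.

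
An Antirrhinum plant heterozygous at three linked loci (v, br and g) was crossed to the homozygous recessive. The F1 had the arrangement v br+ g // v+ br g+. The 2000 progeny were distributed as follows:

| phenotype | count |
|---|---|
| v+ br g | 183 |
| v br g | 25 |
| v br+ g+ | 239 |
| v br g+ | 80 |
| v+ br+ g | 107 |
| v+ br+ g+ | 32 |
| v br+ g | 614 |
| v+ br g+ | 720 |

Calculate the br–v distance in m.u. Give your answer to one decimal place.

12.2 m.u.

The two rarest classes, v br g and v+ br+ g+, are the double crossovers. Comparing them with the parentals, only the br allele has switched, so br is the middle locus and the order is v – br – g.
Crossovers in the v–br interval produce the single-crossover classes v+ br+ g and v br g+ (107 + 80 = 187) plus the double crossovers (57).
RF(v–br) = (187 + 57) / 2000 = 244/2000 = 0.1220 → 12.2 m.u.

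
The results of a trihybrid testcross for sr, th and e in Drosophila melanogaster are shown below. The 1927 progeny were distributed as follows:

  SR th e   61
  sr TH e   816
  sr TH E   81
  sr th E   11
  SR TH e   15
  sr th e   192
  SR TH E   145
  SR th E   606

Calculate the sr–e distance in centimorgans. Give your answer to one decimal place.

The two most frequent reciprocal classes, sr TH e and SR th E, are the parental types, so the F1 was sr TH e / SR th E.
The two rarest classes, SR TH e and sr th E, are the double crossovers. Comparing them with the parentals, only the sr allele has switched, so sr is the middle locus and the order is e – sr – th.
Crossovers in the e–sr interval produce the single-crossover classes sr TH E and SR th e (81 + 61 = 142) plus the double crossovers (26).
RF(e–sr) = (142 + 26) / 1927 = 168/1927 = 0.0872 → 8.7 centimorgans.

8.7 centimorgans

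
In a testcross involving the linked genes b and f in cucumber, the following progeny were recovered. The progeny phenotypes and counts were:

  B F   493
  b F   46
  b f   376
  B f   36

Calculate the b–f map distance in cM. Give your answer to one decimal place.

The two most frequent classes, B F (493) and b f (376), are the parental types, so the F1 was B F / b f.
The recombinant classes are B f and b F: 36 + 46 = 82.
Recombination frequency = 82/951 = 0.0862 ≈ 8.6%, i.e. 8.6 cM.

8.6 cM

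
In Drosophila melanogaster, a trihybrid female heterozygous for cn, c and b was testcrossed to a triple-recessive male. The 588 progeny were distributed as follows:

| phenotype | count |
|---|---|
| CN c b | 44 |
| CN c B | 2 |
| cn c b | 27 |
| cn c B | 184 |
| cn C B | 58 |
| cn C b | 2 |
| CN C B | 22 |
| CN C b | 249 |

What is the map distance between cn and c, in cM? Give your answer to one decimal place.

18.0 cM

The two most frequent reciprocal classes, CN C b and cn c B, are the parental types, so the F1 was CN C b / cn c B.
The two rarest classes, cn C b and CN c B, are the double crossovers. Comparing them with the parentals, only the cn allele has switched, so cn is the middle locus and the order is b – cn – c.
Crossovers in the cn–c interval produce the single-crossover classes CN c b and cn C B (44 + 58 = 102) plus the double crossovers (4).
RF(cn–c) = (102 + 4) / 588 = 106/588 = 0.1803 → 18.0 cM.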